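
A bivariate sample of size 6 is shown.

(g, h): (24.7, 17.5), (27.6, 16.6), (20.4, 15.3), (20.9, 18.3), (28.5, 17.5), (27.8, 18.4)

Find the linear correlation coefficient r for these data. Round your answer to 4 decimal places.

n = 6, Σg = 149.9, Σh = 103.6, Σg² = 3809.91, Σh² = 1795.6, Σgh = 2595.27
nΣgh − ΣgΣh = 15571.62 − 15529.64 = 41.98
nΣg² − (Σg)² = 22859.46 − 22470.01 = 389.45; nΣh² − (Σh)² = 10773.6 − 10732.96 = 40.64
r = 41.98 / √(389.45 × 40.64) = 41.98 / 125.8064 ≈ 0.3337

0.3337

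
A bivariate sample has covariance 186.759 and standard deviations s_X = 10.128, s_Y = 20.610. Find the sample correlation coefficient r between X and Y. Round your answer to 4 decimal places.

0.8947

r = Cov(X,Y) / (s_X · s_Y) = 186.759 / (10.128 × 20.610)
  = 186.759 / 208.7381 ≈ 0.8947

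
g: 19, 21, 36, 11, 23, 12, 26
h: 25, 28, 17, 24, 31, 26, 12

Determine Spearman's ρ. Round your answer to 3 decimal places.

-0.286

Rank g: 3, 4, 7, 1, 5, 2, 6
Rank h: 4, 6, 2, 3, 7, 5, 1
d = rank(g) − rank(h): -1, -2, 5, -2, -2, -3, 5; Σd² = 72
ρ = 1 − 6Σd² / [n(n²−1)] = 1 − 6×72 / (7×48) = 1 − 432/336 ≈ -0.286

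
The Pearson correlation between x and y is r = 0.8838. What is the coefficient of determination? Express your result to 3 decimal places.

0.781

r² = (0.8838)² = 0.781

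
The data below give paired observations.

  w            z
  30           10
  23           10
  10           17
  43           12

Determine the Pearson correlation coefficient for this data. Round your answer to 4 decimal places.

-0.6044

n = 4, Σw = 106, Σz = 49, Σw² = 3378, Σz² = 633, Σwz = 1216
nΣwz − ΣwΣz = 4864 − 5194 = -330
nΣw² − (Σw)² = 13512 − 11236 = 2276; nΣz² − (Σz)² = 2532 − 2401 = 131
r = -330 / √(2276 × 131) = -330 / 546.0366 ≈ -0.6044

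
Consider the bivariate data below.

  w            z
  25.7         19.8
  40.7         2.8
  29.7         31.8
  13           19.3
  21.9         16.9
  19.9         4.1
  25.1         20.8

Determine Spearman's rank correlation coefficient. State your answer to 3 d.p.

0.107

Rank w: 5, 7, 6, 1, 3, 2, 4
Rank z: 5, 1, 7, 4, 3, 2, 6
d = rank(w) − rank(z): 0, 6, -1, -3, 0, 0, -2; Σd² = 50
ρ = 1 − 6Σd² / [n(n²−1)] = 1 − 6×50 / (7×48) = 1 − 300/336 ≈ 0.107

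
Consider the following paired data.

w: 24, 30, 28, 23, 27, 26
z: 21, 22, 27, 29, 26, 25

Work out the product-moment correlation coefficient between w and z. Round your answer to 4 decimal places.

-0.2809

n = 6, Σw = 158, Σz = 150, Σw² = 4194, Σz² = 3796, Σwz = 3939
nΣwz − ΣwΣz = 23634 − 23700 = -66
nΣw² − (Σw)² = 25164 − 24964 = 200; nΣz² − (Σz)² = 22776 − 22500 = 276
r = -66 / √(200 × 276) = -66 / 234.9468 ≈ -0.2809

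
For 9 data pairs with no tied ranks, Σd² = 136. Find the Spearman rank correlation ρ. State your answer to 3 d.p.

ρ = 1 − 6Σd² / [n(n²−1)] = 1 − 6×136 / (9×80)
  = 1 − 816/720 = 1 − 1.1333 ≈ -0.133

-0.133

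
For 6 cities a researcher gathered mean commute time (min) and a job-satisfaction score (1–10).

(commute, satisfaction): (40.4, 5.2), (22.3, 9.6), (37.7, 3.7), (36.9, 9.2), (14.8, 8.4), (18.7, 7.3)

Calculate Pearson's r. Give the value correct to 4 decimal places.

n = 6, Σx = 170.8, Σy = 43.4, Σx² = 5481.08, Σy² = 341.38, Σxy = 1163.96
nΣxy − ΣxΣy = 6983.76 − 7412.72 = -428.96
nΣx² − (Σx)² = 32886.48 − 29172.64 = 3713.84; nΣy² − (Σy)² = 2048.28 − 1883.56 = 164.72
r = -428.96 / √(3713.84 × 164.72) = -428.96 / 782.1405 ≈ -0.5484

-0.5484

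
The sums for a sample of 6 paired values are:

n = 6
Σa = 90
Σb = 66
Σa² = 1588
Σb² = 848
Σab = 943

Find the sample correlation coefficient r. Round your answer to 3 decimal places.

-0.276

r = (nΣab − ΣaΣb) / √[(nΣa² − (Σa)²)(nΣb² − (Σb)²)]
Numerator: 6×943 − 90×66 = -282
Denominator: √[(9528 − 8100)(5088 − 4356)] = √[1428 × 732] = 1022.3972
r = -282 / 1022.3972 ≈ -0.276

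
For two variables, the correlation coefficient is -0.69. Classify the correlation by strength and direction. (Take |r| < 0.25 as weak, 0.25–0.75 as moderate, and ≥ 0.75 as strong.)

moderate negative

r = -0.69 < 0 so the relationship is negative.
|r| = 0.69, which falls in the moderate range.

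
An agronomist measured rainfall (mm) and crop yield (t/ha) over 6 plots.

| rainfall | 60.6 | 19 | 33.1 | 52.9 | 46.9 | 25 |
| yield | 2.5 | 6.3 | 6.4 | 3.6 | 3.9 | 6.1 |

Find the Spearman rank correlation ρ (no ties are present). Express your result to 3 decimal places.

Rank rainfall: 6, 1, 3, 5, 4, 2
Rank yield: 1, 5, 6, 2, 3, 4
d = rank(rainfall) − rank(yield): 5, -4, -3, 3, 1, -2; Σd² = 64
ρ = 1 − 6Σd² / [n(n²−1)] = 1 − 6×64 / (6×35) = 1 − 384/210 ≈ -0.829

-0.829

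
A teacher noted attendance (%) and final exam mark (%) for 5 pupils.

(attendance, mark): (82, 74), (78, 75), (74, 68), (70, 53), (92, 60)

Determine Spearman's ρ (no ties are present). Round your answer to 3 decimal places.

Rank attendance: 4, 3, 2, 1, 5
Rank mark: 4, 5, 3, 1, 2
d = rank(attendance) − rank(mark): 0, -2, -1, 0, 3; Σd² = 14
ρ = 1 − 6Σd² / [n(n²−1)] = 1 − 6×14 / (5×24) = 1 − 84/120 ≈ 0.300

0.300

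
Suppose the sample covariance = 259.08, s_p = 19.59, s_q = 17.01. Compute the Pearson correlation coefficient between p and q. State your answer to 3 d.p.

r = Cov(p,q) / (s_p · s_q) = 259.08 / (19.59 × 17.01)
  = 259.08 / 333.2259 ≈ 0.777

0.777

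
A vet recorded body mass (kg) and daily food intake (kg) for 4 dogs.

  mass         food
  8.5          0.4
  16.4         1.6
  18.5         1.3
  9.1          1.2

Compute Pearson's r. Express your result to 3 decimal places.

0.711

n = 4, Σx = 52.5, Σy = 4.5, Σx² = 766.27, Σy² = 5.85, Σxy = 64.61
nΣxy − ΣxΣy = 258.44 − 236.25 = 22.19
nΣx² − (Σx)² = 3065.08 − 2756.25 = 308.83; nΣy² − (Σy)² = 23.4 − 20.25 = 3.15
r = 22.19 / √(308.83 × 3.15) = 22.19 / 31.1900 ≈ 0.711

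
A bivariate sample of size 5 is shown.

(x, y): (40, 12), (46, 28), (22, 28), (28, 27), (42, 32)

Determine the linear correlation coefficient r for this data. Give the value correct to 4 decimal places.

-0.1186

n = 5, Σx = 178, Σy = 127, Σx² = 6748, Σy² = 3465, Σxy = 4484
nΣxy − ΣxΣy = 22420 − 22606 = -186
nΣx² − (Σx)² = 33740 − 31684 = 2056; nΣy² − (Σy)² = 17325 − 16129 = 1196
r = -186 / √(2056 × 1196) = -186 / 1568.1122 ≈ -0.1186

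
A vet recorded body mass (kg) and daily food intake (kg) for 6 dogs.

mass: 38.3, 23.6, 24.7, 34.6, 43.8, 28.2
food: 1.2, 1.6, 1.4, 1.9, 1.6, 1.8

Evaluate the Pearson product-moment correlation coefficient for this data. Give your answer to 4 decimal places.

-0.0989

n = 6, Σx = 193.2, Σy = 9.5, Σx² = 6544.78, Σy² = 15.37, Σxy = 304.88
nΣxy − ΣxΣy = 1829.28 − 1835.4 = -6.12
nΣx² − (Σx)² = 39268.68 − 37326.24 = 1942.44; nΣy² − (Σy)² = 92.22 − 90.25 = 1.97
r = -6.12 / √(1942.44 × 1.97) = -6.12 / 61.8596 ≈ -0.0989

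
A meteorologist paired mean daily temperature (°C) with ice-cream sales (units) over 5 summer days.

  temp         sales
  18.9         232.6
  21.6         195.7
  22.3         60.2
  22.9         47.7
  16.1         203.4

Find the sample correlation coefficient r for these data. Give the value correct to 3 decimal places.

n = 5, Σx = 101.8, Σy = 739.6, Σx² = 2104.68, Σy² = 139672.14, Σxy = 14332.79
nΣxy − ΣxΣy = 71663.95 − 75291.28 = -3627.33
nΣx² − (Σx)² = 10523.4 − 10363.24 = 160.16; nΣy² − (Σy)² = 698360.7 − 547008.16 = 151352.54
r = -3627.33 / √(160.16 × 151352.54) = -3627.33 / 4923.4767 ≈ -0.737

-0.737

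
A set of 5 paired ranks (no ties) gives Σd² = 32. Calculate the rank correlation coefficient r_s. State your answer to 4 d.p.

ρ = 1 − 6Σd² / [n(n²−1)] = 1 − 6×32 / (5×24)
  = 1 − 192/120 = 1 − 1.60000 ≈ -0.6000

-0.6000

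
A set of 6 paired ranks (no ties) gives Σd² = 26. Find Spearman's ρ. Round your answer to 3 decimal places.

ρ = 1 − 6Σd² / [n(n²−1)] = 1 − 6×26 / (6×35)
  = 1 − 156/210 = 1 − 0.7429 ≈ 0.257

0.257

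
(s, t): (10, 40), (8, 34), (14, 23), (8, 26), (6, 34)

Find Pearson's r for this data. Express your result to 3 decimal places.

-0.463

n = 5, Σs = 46, Σt = 157, Σs² = 460, Σt² = 5117, Σst = 1406
nΣst − ΣsΣt = 7030 − 7222 = -192
nΣs² − (Σs)² = 2300 − 2116 = 184; nΣt² − (Σt)² = 25585 − 24649 = 936
r = -192 / √(184 × 936) = -192 / 414.9988 ≈ -0.463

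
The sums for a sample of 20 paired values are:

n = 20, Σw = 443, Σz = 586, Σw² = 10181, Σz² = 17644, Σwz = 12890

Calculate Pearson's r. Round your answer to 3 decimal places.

r = (nΣwz − ΣwΣz) / √[(nΣw² − (Σw)²)(nΣz² − (Σz)²)]
Numerator: 20×12890 − 443×586 = -1798
Denominator: √[(203620 − 196249)(352880 − 343396)] = √[7371 × 9484] = 8361.0145
r = -1798 / 8361.0145 ≈ -0.215

-0.215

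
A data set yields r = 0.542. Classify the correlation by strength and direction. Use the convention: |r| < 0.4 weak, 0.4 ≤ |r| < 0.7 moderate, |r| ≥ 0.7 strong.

moderate positive

r = 0.542 > 0 so the relationship is positive.
|r| = 0.542, which falls in the moderate range.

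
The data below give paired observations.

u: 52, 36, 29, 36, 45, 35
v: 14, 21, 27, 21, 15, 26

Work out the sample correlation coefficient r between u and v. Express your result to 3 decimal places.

n = 6, Σu = 233, Σv = 124, Σu² = 9387, Σv² = 2708, Σuv = 4608
nΣuv − ΣuΣv = 27648 − 28892 = -1244
nΣu² − (Σu)² = 56322 − 54289 = 2033; nΣv² − (Σv)² = 16248 − 15376 = 872
r = -1244 / √(2033 × 872) = -1244 / 1331.4563 ≈ -0.934

-0.934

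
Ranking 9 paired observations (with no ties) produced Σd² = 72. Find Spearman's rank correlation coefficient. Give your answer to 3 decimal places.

0.400

ρ = 1 − 6Σd² / [n(n²−1)] = 1 − 6×72 / (9×80)
  = 1 − 432/720 = 1 − 0.6000 ≈ 0.400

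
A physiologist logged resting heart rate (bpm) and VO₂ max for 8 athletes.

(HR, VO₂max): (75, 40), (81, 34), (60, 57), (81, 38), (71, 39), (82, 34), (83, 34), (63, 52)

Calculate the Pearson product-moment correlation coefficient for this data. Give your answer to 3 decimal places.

-0.957

n = 8, Σx = 596, Σy = 328, Σx² = 44970, Σy² = 13986, Σxy = 23907
nΣxy − ΣxΣy = 191256 − 195488 = -4232
nΣx² − (Σx)² = 359760 − 355216 = 4544; nΣy² − (Σy)² = 111888 − 107584 = 4304
r = -4232 / √(4544 × 4304) = -4232 / 4422.3722 ≈ -0.957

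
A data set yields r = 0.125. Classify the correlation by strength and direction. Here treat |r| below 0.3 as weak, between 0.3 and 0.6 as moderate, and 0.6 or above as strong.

r = 0.125 > 0 so the relationship is positive.
|r| = 0.125, which falls in the weak range.

weak positive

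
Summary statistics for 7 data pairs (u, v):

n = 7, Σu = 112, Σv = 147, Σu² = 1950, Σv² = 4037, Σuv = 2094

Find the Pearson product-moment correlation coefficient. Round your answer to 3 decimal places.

r = (nΣuv − ΣuΣv) / √[(nΣu² − (Σu)²)(nΣv² − (Σv)²)]
Numerator: 7×2094 − 112×147 = -1806
Denominator: √[(13650 − 12544)(28259 − 21609)] = √[1106 × 6650] = 2711.9919
r = -1806 / 2711.9919 ≈ -0.666

-0.666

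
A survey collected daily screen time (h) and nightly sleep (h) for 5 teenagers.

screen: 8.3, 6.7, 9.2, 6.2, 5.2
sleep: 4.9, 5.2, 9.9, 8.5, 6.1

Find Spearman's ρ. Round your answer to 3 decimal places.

Rank screen: 4, 3, 5, 2, 1
Rank sleep: 1, 2, 5, 4, 3
d = rank(screen) − rank(sleep): 3, 1, 0, -2, -2; Σd² = 18
ρ = 1 − 6Σd² / [n(n²−1)] = 1 − 6×18 / (5×24) = 1 − 108/120 ≈ 0.100

0.100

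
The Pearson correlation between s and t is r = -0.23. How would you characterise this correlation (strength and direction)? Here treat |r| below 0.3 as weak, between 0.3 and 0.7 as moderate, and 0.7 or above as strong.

weak negative

r = -0.23 < 0 so the relationship is negative.
|r| = 0.23, which falls in the weak range.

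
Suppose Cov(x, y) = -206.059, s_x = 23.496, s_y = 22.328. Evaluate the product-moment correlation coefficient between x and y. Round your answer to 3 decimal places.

-0.393

r = Cov(x,y) / (s_x · s_y) = -206.059 / (23.496 × 22.328)
  = -206.059 / 524.6187 ≈ -0.393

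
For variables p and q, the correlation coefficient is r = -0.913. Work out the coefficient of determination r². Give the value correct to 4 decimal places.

r² = (-0.913)² = 0.8336

0.8336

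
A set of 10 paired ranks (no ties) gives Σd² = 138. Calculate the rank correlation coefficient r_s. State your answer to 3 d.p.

ρ = 1 − 6Σd² / [n(n²−1)] = 1 − 6×138 / (10×99)
  = 1 − 828/990 = 1 − 0.8364 ≈ 0.164

0.164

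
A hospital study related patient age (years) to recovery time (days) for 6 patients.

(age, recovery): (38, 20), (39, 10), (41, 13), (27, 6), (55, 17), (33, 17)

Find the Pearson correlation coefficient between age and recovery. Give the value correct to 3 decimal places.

0.483

n = 6, Σx = 233, Σy = 83, Σx² = 9489, Σy² = 1283, Σxy = 3341
nΣxy − ΣxΣy = 20046 − 19339 = 707
nΣx² − (Σx)² = 56934 − 54289 = 2645; nΣy² − (Σy)² = 7698 − 6889 = 809
r = 707 / √(2645 × 809) = 707 / 1462.8072 ≈ 0.483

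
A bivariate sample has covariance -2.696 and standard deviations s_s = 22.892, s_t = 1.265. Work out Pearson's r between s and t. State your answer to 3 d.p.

-0.093

r = Cov(s,t) / (s_s · s_t) = -2.696 / (22.892 × 1.265)
  = -2.696 / 28.9584 ≈ -0.093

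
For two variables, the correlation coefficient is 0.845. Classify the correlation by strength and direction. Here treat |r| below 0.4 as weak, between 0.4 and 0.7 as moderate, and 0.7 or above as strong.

strong positive

r = 0.845 > 0 so the relationship is positive.
|r| = 0.845, which falls in the strong range.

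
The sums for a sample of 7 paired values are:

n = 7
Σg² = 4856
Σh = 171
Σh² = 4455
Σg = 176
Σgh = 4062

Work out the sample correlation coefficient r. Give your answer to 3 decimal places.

r = (nΣgh − ΣgΣh) / √[(nΣg² − (Σg)²)(nΣh² − (Σh)²)]
Numerator: 7×4062 − 176×171 = -1662
Denominator: √[(33992 − 30976)(31185 − 29241)] = √[3016 × 1944] = 2421.3847
r = -1662 / 2421.3847 ≈ -0.686

-0.686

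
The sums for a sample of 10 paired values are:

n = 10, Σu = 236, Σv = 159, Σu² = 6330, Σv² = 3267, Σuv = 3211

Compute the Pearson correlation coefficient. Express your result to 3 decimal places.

-0.722

r = (nΣuv − ΣuΣv) / √[(nΣu² − (Σu)²)(nΣv² − (Σv)²)]
Numerator: 10×3211 − 236×159 = -5414
Denominator: √[(63300 − 55696)(32670 − 25281)] = √[7604 × 7389] = 7495.7292
r = -5414 / 7495.7292 ≈ -0.722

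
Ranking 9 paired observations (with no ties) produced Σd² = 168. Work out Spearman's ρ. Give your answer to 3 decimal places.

-0.400

ρ = 1 − 6Σd² / [n(n²−1)] = 1 − 6×168 / (9×80)
  = 1 − 1008/720 = 1 − 1.4000 ≈ -0.400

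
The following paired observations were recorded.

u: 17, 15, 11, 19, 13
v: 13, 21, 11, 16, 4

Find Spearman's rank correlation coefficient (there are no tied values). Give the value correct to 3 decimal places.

Rank u: 4, 3, 1, 5, 2
Rank v: 3, 5, 2, 4, 1
d = rank(u) − rank(v): 1, -2, -1, 1, 1; Σd² = 8
ρ = 1 − 6Σd² / [n(n²−1)] = 1 − 6×8 / (5×24) = 1 − 48/120 ≈ 0.600

0.600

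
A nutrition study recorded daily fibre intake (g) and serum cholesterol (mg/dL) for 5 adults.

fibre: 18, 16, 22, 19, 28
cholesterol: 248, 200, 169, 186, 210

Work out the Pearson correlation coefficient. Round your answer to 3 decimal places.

-0.129

n = 5, Σx = 103, Σy = 1013, Σx² = 2209, Σy² = 208761, Σxy = 20796
nΣxy − ΣxΣy = 103980 − 104339 = -359
nΣx² − (Σx)² = 11045 − 10609 = 436; nΣy² − (Σy)² = 1043805 − 1026169 = 17636
r = -359 / √(436 × 17636) = -359 / 2772.9580 ≈ -0.129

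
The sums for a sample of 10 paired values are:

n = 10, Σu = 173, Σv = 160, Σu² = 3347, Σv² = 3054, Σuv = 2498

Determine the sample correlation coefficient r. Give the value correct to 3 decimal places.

-0.646

r = (nΣuv − ΣuΣv) / √[(nΣu² − (Σu)²)(nΣv² − (Σv)²)]
Numerator: 10×2498 − 173×160 = -2700
Denominator: √[(33470 − 29929)(30540 − 25600)] = √[3541 × 4940] = 4182.4084
r = -2700 / 4182.4084 ≈ -0.646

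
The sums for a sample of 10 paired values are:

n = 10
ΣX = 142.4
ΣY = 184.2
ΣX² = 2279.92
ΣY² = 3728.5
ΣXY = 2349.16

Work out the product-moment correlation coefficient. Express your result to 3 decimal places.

r = (nΣXY − ΣXΣY) / √[(nΣX² − (ΣX)²)(nΣY² − (ΣY)²)]
Numerator: 10×2349.16 − 142.4×184.2 = -2738.48
Denominator: √[(22799.2 − 20277.76)(37285 − 33929.64)] = √[2521.44 × 3355.36] = 2908.6662
r = -2738.48 / 2908.6662 ≈ -0.941

-0.941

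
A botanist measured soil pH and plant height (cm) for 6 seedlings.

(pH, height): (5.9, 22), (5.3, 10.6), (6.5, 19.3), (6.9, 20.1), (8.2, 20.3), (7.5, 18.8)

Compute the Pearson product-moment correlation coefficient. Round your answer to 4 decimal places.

0.5342

n = 6, Σx = 40.3, Σy = 111.1, Σx² = 276.25, Σy² = 2138.39, Σxy = 757.58
nΣxy − ΣxΣy = 4545.48 − 4477.33 = 68.15
nΣx² − (Σx)² = 1657.5 − 1624.09 = 33.41; nΣy² − (Σy)² = 12830.34 − 12343.21 = 487.13
r = 68.15 / √(33.41 × 487.13) = 68.15 / 127.5736 ≈ 0.5342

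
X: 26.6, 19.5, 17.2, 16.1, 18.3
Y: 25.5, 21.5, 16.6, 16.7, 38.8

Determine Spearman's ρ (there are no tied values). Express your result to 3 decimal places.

0.600

Rank X: 5, 4, 2, 1, 3
Rank Y: 4, 3, 1, 2, 5
d = rank(X) − rank(Y): 1, 1, 1, -1, -2; Σd² = 8
ρ = 1 − 6Σd² / [n(n²−1)] = 1 − 6×8 / (5×24) = 1 − 48/120 ≈ 0.600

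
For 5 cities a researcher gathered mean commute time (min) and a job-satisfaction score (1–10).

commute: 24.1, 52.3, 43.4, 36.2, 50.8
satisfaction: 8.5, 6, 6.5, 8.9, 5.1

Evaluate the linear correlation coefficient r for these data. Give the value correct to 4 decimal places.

n = 5, Σx = 206.8, Σy = 35, Σx² = 9090.74, Σy² = 255.72, Σxy = 1382.01
nΣxy − ΣxΣy = 6910.05 − 7238 = -327.95
nΣx² − (Σx)² = 45453.7 − 42766.24 = 2687.46; nΣy² − (Σy)² = 1278.6 − 1225 = 53.6
r = -327.95 / √(2687.46 × 53.6) = -327.95 / 379.5364 ≈ -0.8641

-0.8641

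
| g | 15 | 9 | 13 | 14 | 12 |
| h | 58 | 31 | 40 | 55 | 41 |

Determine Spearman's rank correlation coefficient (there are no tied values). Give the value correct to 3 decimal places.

0.900

Rank g: 5, 1, 3, 4, 2
Rank h: 5, 1, 2, 4, 3
d = rank(g) − rank(h): 0, 0, 1, 0, -1; Σd² = 2
ρ = 1 − 6Σd² / [n(n²−1)] = 1 − 6×2 / (5×24) = 1 − 12/120 ≈ 0.900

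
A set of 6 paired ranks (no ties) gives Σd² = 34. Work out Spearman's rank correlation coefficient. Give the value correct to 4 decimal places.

0.0286

ρ = 1 − 6Σd² / [n(n²−1)] = 1 − 6×34 / (6×35)
  = 1 − 204/210 = 1 − 0.97143 ≈ 0.0286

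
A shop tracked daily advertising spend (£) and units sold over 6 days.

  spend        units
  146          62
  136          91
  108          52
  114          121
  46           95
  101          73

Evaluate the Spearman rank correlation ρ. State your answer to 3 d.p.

-0.200

Rank spend: 6, 5, 3, 4, 1, 2
Rank units: 2, 4, 1, 6, 5, 3
d = rank(spend) − rank(units): 4, 1, 2, -2, -4, -1; Σd² = 42
ρ = 1 − 6Σd² / [n(n²−1)] = 1 − 6×42 / (6×35) = 1 − 252/210 ≈ -0.200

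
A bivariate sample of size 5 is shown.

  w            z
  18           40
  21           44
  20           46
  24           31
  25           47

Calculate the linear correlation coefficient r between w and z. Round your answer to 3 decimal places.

-0.131

n = 5, Σw = 108, Σz = 208, Σw² = 2366, Σz² = 8822, Σwz = 4483
nΣwz − ΣwΣz = 22415 − 22464 = -49
nΣw² − (Σw)² = 11830 − 11664 = 166; nΣz² − (Σz)² = 44110 − 43264 = 846
r = -49 / √(166 × 846) = -49 / 374.7479 ≈ -0.131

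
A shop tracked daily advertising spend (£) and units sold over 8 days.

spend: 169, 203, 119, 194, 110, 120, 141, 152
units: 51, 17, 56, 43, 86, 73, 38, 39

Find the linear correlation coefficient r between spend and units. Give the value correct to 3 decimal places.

n = 8, Σx = 1208, Σy = 403, Σx² = 191052, Σy² = 23565, Σxy = 56582
nΣxy − ΣxΣy = 452656 − 486824 = -34168
nΣx² − (Σx)² = 1528416 − 1459264 = 69152; nΣy² − (Σy)² = 188520 − 162409 = 26111
r = -34168 / √(69152 × 26111) = -34168 / 42492.6802 ≈ -0.804

-0.804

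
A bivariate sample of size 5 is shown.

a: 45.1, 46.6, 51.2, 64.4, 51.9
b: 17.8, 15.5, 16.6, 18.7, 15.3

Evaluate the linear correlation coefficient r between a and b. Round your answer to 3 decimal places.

n = 5, Σa = 259.2, Σb = 83.9, Σa² = 13667.98, Σb² = 1416.43, Σab = 4373.35
nΣab − ΣaΣb = 21866.75 − 21746.88 = 119.87
nΣa² − (Σa)² = 68339.9 − 67184.64 = 1155.26; nΣb² − (Σb)² = 7082.15 − 7039.21 = 42.94
r = 119.87 / √(1155.26 × 42.94) = 119.87 / 222.7260 ≈ 0.538

0.538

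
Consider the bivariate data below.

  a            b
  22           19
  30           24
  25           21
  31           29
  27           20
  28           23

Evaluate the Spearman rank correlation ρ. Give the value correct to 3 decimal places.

0.943

Rank a: 1, 5, 2, 6, 3, 4
Rank b: 1, 5, 3, 6, 2, 4
d = rank(a) − rank(b): 0, 0, -1, 0, 1, 0; Σd² = 2
ρ = 1 − 6Σd² / [n(n²−1)] = 1 − 6×2 / (6×35) = 1 − 12/210 ≈ 0.943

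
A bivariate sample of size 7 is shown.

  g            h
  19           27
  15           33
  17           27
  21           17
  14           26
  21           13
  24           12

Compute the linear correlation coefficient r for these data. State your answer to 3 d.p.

-0.870

n = 7, Σg = 131, Σh = 155, Σg² = 2529, Σh² = 3825, Σgh = 2749
nΣgh − ΣgΣh = 19243 − 20305 = -1062
nΣg² − (Σg)² = 17703 − 17161 = 542; nΣh² − (Σh)² = 26775 − 24025 = 2750
r = -1062 / √(542 × 2750) = -1062 / 1220.8604 ≈ -0.870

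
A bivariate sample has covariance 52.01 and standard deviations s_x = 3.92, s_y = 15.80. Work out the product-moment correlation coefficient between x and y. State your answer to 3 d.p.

0.840

r = Cov(x,y) / (s_x · s_y) = 52.01 / (3.92 × 15.80)
  = 52.01 / 61.9360 ≈ 0.840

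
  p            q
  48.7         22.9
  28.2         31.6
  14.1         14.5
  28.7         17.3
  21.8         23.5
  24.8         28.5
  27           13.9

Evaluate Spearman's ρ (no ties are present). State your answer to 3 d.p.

0.107

Rank p: 7, 5, 1, 6, 2, 3, 4
Rank q: 4, 7, 2, 3, 5, 6, 1
d = rank(p) − rank(q): 3, -2, -1, 3, -3, -3, 3; Σd² = 50
ρ = 1 − 6Σd² / [n(n²−1)] = 1 − 6×50 / (7×48) = 1 − 300/336 ≈ 0.107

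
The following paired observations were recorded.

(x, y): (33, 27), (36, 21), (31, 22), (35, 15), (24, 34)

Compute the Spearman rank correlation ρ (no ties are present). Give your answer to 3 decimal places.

Rank x: 3, 5, 2, 4, 1
Rank y: 4, 2, 3, 1, 5
d = rank(x) − rank(y): -1, 3, -1, 3, -4; Σd² = 36
ρ = 1 − 6Σd² / [n(n²−1)] = 1 − 6×36 / (5×24) = 1 − 216/120 ≈ -0.800

-0.800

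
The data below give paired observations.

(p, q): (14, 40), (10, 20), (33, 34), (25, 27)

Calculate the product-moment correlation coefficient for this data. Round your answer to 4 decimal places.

0.2813

n = 4, Σp = 82, Σq = 121, Σp² = 2010, Σq² = 3885, Σpq = 2557
nΣpq − ΣpΣq = 10228 − 9922 = 306
nΣp² − (Σp)² = 8040 − 6724 = 1316; nΣq² − (Σq)² = 15540 − 14641 = 899
r = 306 / √(1316 × 899) = 306 / 1087.6966 ≈ 0.2813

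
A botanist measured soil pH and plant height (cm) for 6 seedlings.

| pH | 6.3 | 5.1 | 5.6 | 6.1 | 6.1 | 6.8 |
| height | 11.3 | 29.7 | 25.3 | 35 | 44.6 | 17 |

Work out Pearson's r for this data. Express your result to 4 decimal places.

n = 6, Σx = 36, Σy = 162.9, Σx² = 217.72, Σy² = 5153.03, Σxy = 965.5
nΣxy − ΣxΣy = 5793 − 5864.4 = -71.4
nΣx² − (Σx)² = 1306.32 − 1296 = 10.32; nΣy² − (Σy)² = 30918.18 − 26536.41 = 4381.77
r = -71.4 / √(10.32 × 4381.77) = -71.4 / 212.6496 ≈ -0.3358

-0.3358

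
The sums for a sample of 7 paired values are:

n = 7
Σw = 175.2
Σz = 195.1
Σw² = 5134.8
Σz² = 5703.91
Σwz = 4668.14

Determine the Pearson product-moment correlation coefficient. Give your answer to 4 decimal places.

-0.4811

r = (nΣwz − ΣwΣz) / √[(nΣw² − (Σw)²)(nΣz² − (Σz)²)]
Numerator: 7×4668.14 − 175.2×195.1 = -1504.54
Denominator: √[(35943.6 − 30695.04)(39927.37 − 38064.01)] = √[5248.56 × 1863.36] = 3127.2922
r = -1504.54 / 3127.2922 ≈ -0.4811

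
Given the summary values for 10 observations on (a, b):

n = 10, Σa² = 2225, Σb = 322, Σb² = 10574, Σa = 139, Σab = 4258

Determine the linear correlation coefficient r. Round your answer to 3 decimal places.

-0.888

r = (nΣab − ΣaΣb) / √[(nΣa² − (Σa)²)(nΣb² − (Σb)²)]
Numerator: 10×4258 − 139×322 = -2178
Denominator: √[(22250 − 19321)(105740 − 103684)] = √[2929 × 2056] = 2453.9813
r = -2178 / 2453.9813 ≈ -0.888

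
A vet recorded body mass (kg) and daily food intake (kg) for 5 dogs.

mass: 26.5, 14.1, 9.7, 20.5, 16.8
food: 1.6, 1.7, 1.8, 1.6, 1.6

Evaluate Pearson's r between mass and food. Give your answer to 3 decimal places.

-0.835

n = 5, Σx = 87.6, Σy = 8.3, Σx² = 1697.64, Σy² = 13.81, Σxy = 143.51
nΣxy − ΣxΣy = 717.55 − 727.08 = -9.53
nΣx² − (Σx)² = 8488.2 − 7673.76 = 814.44; nΣy² − (Σy)² = 69.05 − 68.89 = 0.16
r = -9.53 / √(814.44 × 0.16) = -9.53 / 11.4154 ≈ -0.835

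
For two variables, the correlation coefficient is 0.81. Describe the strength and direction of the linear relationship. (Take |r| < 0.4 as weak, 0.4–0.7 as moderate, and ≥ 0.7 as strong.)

strong positive

r = 0.81 > 0 so the relationship is positive.
|r| = 0.81, which falls in the strong range.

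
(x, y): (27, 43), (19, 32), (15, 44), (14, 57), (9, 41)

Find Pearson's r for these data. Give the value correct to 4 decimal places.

-0.2058

n = 5, Σx = 84, Σy = 217, Σx² = 1592, Σy² = 9739, Σxy = 3596
nΣxy − ΣxΣy = 17980 − 18228 = -248
nΣx² − (Σx)² = 7960 − 7056 = 904; nΣy² − (Σy)² = 48695 − 47089 = 1606
r = -248 / √(904 × 1606) = -248 / 1204.9166 ≈ -0.2058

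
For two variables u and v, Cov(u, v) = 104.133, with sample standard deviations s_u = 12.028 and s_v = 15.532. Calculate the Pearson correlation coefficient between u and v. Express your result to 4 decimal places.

0.5574

r = Cov(u,v) / (s_u · s_v) = 104.133 / (12.028 × 15.532)
  = 104.133 / 186.8189 ≈ 0.5574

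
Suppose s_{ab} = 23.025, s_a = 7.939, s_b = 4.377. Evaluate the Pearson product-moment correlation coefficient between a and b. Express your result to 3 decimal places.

0.663

r = Cov(a,b) / (s_a · s_b) = 23.025 / (7.939 × 4.377)
  = 23.025 / 34.7490 ≈ 0.663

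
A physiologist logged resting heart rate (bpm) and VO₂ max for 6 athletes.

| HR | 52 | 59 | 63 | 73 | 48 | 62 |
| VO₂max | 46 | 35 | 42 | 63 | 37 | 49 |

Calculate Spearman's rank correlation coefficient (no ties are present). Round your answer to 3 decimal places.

0.600

Rank HR: 2, 3, 5, 6, 1, 4
Rank VO₂max: 4, 1, 3, 6, 2, 5
d = rank(HR) − rank(VO₂max): -2, 2, 2, 0, -1, -1; Σd² = 14
ρ = 1 − 6Σd² / [n(n²−1)] = 1 − 6×14 / (6×35) = 1 − 84/210 ≈ 0.600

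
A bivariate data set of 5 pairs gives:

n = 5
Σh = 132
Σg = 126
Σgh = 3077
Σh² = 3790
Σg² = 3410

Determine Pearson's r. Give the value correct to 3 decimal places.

-0.932

r = (nΣgh − ΣgΣh) / √[(nΣg² − (Σg)²)(nΣh² − (Σh)²)]
Numerator: 5×3077 − 126×132 = -1247
Denominator: √[(17050 − 15876)(18950 − 17424)] = √[1174 × 1526] = 1338.4782
r = -1247 / 1338.4782 ≈ -0.932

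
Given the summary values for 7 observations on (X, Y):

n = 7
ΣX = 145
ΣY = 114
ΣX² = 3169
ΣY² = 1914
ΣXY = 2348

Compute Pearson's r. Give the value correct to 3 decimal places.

-0.138

r = (nΣXY − ΣXΣY) / √[(nΣX² − (ΣX)²)(nΣY² − (ΣY)²)]
Numerator: 7×2348 − 145×114 = -94
Denominator: √[(22183 − 21025)(13398 − 12996)] = √[1158 × 402] = 682.2873
r = -94 / 682.2873 ≈ -0.138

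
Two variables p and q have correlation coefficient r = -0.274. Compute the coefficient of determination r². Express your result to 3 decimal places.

0.075

r² = (-0.274)² = 0.075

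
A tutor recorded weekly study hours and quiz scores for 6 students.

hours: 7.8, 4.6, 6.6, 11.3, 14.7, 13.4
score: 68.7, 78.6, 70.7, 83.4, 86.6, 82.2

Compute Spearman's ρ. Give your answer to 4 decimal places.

0.7143

Rank hours: 3, 1, 2, 4, 6, 5
Rank score: 1, 3, 2, 5, 6, 4
d = rank(hours) − rank(score): 2, -2, 0, -1, 0, 1; Σd² = 10
ρ = 1 − 6Σd² / [n(n²−1)] = 1 − 6×10 / (6×35) = 1 − 60/210 ≈ 0.7143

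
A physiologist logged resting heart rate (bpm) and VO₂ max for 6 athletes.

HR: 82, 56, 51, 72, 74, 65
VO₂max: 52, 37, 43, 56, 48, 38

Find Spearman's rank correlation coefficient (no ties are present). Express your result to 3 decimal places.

Rank HR: 6, 2, 1, 4, 5, 3
Rank VO₂max: 5, 1, 3, 6, 4, 2
d = rank(HR) − rank(VO₂max): 1, 1, -2, -2, 1, 1; Σd² = 12
ρ = 1 − 6Σd² / [n(n²−1)] = 1 − 6×12 / (6×35) = 1 − 72/210 ≈ 0.657

0.657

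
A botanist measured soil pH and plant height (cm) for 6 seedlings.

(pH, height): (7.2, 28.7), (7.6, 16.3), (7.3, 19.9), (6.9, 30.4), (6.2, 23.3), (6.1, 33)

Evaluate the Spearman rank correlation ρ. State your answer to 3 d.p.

-0.829

Rank pH: 4, 6, 5, 3, 2, 1
Rank height: 4, 1, 2, 5, 3, 6
d = rank(pH) − rank(height): 0, 5, 3, -2, -1, -5; Σd² = 64
ρ = 1 − 6Σd² / [n(n²−1)] = 1 − 6×64 / (6×35) = 1 − 384/210 ≈ -0.829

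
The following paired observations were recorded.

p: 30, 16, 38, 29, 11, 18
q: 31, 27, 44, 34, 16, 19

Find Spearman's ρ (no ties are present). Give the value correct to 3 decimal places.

Rank p: 5, 2, 6, 4, 1, 3
Rank q: 4, 3, 6, 5, 1, 2
d = rank(p) − rank(q): 1, -1, 0, -1, 0, 1; Σd² = 4
ρ = 1 − 6Σd² / [n(n²−1)] = 1 − 6×4 / (6×35) = 1 − 24/210 ≈ 0.886

0.886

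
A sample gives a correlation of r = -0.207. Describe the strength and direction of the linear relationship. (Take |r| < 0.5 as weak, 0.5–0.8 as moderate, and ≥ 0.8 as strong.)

r = -0.207 < 0 so the relationship is negative.
|r| = 0.207, which falls in the weak range.

weak negative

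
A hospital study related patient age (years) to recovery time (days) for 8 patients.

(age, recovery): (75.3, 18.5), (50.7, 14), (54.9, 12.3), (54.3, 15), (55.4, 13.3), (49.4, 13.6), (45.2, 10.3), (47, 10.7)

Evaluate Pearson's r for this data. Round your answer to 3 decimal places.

n = 8, Σx = 432.2, Σy = 107.7, Σx² = 23964.64, Σy² = 1496.97, Σxy = 5969.74
nΣxy − ΣxΣy = 47757.92 − 46547.94 = 1209.98
nΣx² − (Σx)² = 191717.12 − 186796.84 = 4920.28; nΣy² − (Σy)² = 11975.76 − 11599.29 = 376.47
r = 1209.98 / √(4920.28 × 376.47) = 1209.98 / 1361.0062 ≈ 0.889

0.889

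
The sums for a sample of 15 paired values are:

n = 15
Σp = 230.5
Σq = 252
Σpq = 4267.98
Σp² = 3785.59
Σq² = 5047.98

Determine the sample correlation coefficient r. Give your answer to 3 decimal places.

0.888

r = (nΣpq − ΣpΣq) / √[(nΣp² − (Σp)²)(nΣq² − (Σq)²)]
Numerator: 15×4267.98 − 230.5×252 = 5933.7
Denominator: √[(56783.85 − 53130.25)(75719.7 − 63504)] = √[3653.6 × 12215.7] = 6680.6648
r = 5933.7 / 6680.6648 ≈ 0.888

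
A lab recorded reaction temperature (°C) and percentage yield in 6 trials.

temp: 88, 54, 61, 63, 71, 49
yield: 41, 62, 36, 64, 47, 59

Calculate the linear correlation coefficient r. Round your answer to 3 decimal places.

n = 6, Σx = 386, Σy = 309, Σx² = 25792, Σy² = 16607, Σxy = 19412
nΣxy − ΣxΣy = 116472 − 119274 = -2802
nΣx² − (Σx)² = 154752 − 148996 = 5756; nΣy² − (Σy)² = 99642 − 95481 = 4161
r = -2802 / √(5756 × 4161) = -2802 / 4893.9469 ≈ -0.573

-0.573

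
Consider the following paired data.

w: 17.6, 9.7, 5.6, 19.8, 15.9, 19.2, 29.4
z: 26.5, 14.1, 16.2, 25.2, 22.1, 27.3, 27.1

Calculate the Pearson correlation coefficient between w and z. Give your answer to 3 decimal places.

0.847

n = 7, Σw = 117.2, Σz = 158.5, Σw² = 2313.06, Σz² = 3766.65, Σwz = 2865.14
nΣwz − ΣwΣz = 20055.98 − 18576.2 = 1479.78
nΣw² − (Σw)² = 16191.42 − 13735.84 = 2455.58; nΣz² − (Σz)² = 26366.55 − 25122.25 = 1244.3
r = 1479.78 / √(2455.58 × 1244.3) = 1479.78 / 1747.9926 ≈ 0.847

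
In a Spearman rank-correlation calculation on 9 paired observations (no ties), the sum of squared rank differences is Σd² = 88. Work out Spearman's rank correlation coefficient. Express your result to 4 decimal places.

ρ = 1 − 6Σd² / [n(n²−1)] = 1 − 6×88 / (9×80)
  = 1 − 528/720 = 1 − 0.73333 ≈ 0.2667

0.2667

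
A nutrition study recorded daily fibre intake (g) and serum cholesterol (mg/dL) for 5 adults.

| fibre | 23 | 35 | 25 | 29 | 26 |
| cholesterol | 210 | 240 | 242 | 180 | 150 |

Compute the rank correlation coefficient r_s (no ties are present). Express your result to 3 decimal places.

Rank fibre: 1, 5, 2, 4, 3
Rank cholesterol: 3, 4, 5, 2, 1
d = rank(fibre) − rank(cholesterol): -2, 1, -3, 2, 2; Σd² = 22
ρ = 1 − 6Σd² / [n(n²−1)] = 1 − 6×22 / (5×24) = 1 − 132/120 ≈ -0.100

-0.100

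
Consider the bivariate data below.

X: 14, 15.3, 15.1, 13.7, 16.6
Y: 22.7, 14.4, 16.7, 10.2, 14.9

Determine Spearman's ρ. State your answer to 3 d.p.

Rank X: 2, 4, 3, 1, 5
Rank Y: 5, 2, 4, 1, 3
d = rank(X) − rank(Y): -3, 2, -1, 0, 2; Σd² = 18
ρ = 1 − 6Σd² / [n(n²−1)] = 1 − 6×18 / (5×24) = 1 − 108/120 ≈ 0.100

0.100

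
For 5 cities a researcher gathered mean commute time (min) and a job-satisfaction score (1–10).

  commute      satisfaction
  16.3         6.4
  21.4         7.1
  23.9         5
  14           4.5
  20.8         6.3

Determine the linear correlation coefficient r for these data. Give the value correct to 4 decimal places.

n = 5, Σx = 96.4, Σy = 29.3, Σx² = 1923.5, Σy² = 176.31, Σxy = 569.8
nΣxy − ΣxΣy = 2849 − 2824.52 = 24.48
nΣx² − (Σx)² = 9617.5 − 9292.96 = 324.54; nΣy² − (Σy)² = 881.55 − 858.49 = 23.06
r = 24.48 / √(324.54 × 23.06) = 24.48 / 86.5095 ≈ 0.2830

0.2830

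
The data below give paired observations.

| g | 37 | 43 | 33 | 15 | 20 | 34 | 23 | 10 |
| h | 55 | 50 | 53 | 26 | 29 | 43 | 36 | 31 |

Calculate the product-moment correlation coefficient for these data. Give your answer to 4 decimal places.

n = 8, Σg = 215, Σh = 323, Σg² = 6717, Σh² = 13957, Σgh = 9504
nΣgh − ΣgΣh = 76032 − 69445 = 6587
nΣg² − (Σg)² = 53736 − 46225 = 7511; nΣh² − (Σh)² = 111656 − 104329 = 7327
r = 6587 / √(7511 × 7327) = 6587 / 7418.4296 ≈ 0.8879

0.8879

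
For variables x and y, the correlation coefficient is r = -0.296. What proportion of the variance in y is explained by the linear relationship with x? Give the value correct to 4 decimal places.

0.0876

r² = (-0.296)² = 0.0876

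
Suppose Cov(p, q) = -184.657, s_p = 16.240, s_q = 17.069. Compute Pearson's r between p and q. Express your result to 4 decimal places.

-0.6661

r = Cov(p,q) / (s_p · s_q) = -184.657 / (16.240 × 17.069)
  = -184.657 / 277.2006 ≈ -0.6661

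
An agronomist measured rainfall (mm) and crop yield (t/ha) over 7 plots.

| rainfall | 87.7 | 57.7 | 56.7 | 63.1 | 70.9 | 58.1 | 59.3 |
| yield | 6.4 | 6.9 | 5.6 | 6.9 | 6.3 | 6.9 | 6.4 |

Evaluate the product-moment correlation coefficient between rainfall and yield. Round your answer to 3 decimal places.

n = 7, Σx = 453.5, Σy = 45.4, Σx² = 30135.99, Σy² = 295.8, Σxy = 2939.4
nΣxy − ΣxΣy = 20575.8 − 20588.9 = -13.1
nΣx² − (Σx)² = 210951.93 − 205662.25 = 5289.68; nΣy² − (Σy)² = 2070.6 − 2061.16 = 9.44
r = -13.1 / √(5289.68 × 9.44) = -13.1 / 223.4605 ≈ -0.059

-0.059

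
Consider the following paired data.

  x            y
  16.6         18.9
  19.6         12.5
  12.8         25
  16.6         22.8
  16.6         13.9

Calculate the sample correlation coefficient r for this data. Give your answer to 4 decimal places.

n = 5, Σx = 82.2, Σy = 93.1, Σx² = 1374.68, Σy² = 1851.51, Σxy = 1487.96
nΣxy − ΣxΣy = 7439.8 − 7652.82 = -213.02
nΣx² − (Σx)² = 6873.4 − 6756.84 = 116.56; nΣy² − (Σy)² = 9257.55 − 8667.61 = 589.94
r = -213.02 / √(116.56 × 589.94) = -213.02 / 262.2278 ≈ -0.8123

-0.8123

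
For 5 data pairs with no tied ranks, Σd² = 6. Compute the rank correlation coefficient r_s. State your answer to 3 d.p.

ρ = 1 − 6Σd² / [n(n²−1)] = 1 − 6×6 / (5×24)
  = 1 − 36/120 = 1 − 0.3000 ≈ 0.700

0.700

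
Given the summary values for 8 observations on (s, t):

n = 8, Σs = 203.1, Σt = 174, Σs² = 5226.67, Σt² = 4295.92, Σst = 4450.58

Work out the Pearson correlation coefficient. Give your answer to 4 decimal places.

r = (nΣst − ΣsΣt) / √[(nΣs² − (Σs)²)(nΣt² − (Σt)²)]
Numerator: 8×4450.58 − 203.1×174 = 265.24
Denominator: √[(41813.36 − 41249.61)(34367.36 − 30276)] = √[563.75 × 4091.36] = 1518.7179
r = 265.24 / 1518.7179 ≈ 0.1746

0.1746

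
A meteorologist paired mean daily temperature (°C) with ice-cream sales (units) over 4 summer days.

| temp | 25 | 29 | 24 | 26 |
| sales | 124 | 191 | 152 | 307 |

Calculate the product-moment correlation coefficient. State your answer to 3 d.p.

0.278

n = 4, Σx = 104, Σy = 774, Σx² = 2718, Σy² = 169210, Σxy = 20269
nΣxy − ΣxΣy = 81076 − 80496 = 580
nΣx² − (Σx)² = 10872 − 10816 = 56; nΣy² − (Σy)² = 676840 − 599076 = 77764
r = 580 / √(56 × 77764) = 580 / 2086.8119 ≈ 0.278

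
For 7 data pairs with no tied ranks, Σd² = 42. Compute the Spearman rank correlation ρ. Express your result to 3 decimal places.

0.250

ρ = 1 − 6Σd² / [n(n²−1)] = 1 − 6×42 / (7×48)
  = 1 − 252/336 = 1 − 0.7500 ≈ 0.250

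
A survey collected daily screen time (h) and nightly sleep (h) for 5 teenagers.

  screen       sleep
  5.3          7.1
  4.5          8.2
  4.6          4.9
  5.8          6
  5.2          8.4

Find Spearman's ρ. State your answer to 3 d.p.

Rank screen: 4, 1, 2, 5, 3
Rank sleep: 3, 4, 1, 2, 5
d = rank(screen) − rank(sleep): 1, -3, 1, 3, -2; Σd² = 24
ρ = 1 − 6Σd² / [n(n²−1)] = 1 − 6×24 / (5×24) = 1 − 144/120 ≈ -0.200

-0.200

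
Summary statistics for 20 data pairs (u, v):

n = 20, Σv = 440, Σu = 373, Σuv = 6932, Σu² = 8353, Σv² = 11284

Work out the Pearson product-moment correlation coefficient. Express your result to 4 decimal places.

-0.8512

r = (nΣuv − ΣuΣv) / √[(nΣu² − (Σu)²)(nΣv² − (Σv)²)]
Numerator: 20×6932 − 373×440 = -25480
Denominator: √[(167060 − 139129)(225680 − 193600)] = √[27931 × 32080] = 29933.7014
r = -25480 / 29933.7014 ≈ -0.8512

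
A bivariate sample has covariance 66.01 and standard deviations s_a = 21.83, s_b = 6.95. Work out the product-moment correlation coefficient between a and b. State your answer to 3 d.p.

r = Cov(a,b) / (s_a · s_b) = 66.01 / (21.83 × 6.95)
  = 66.01 / 151.7185 ≈ 0.435

0.435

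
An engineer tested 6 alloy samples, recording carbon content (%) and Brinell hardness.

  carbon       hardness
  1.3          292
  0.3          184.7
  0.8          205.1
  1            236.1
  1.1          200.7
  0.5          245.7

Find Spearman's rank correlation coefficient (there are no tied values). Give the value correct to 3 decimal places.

Rank carbon: 6, 1, 3, 4, 5, 2
Rank hardness: 6, 1, 3, 4, 2, 5
d = rank(carbon) − rank(hardness): 0, 0, 0, 0, 3, -3; Σd² = 18
ρ = 1 − 6Σd² / [n(n²−1)] = 1 − 6×18 / (6×35) = 1 − 108/210 ≈ 0.486

0.486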